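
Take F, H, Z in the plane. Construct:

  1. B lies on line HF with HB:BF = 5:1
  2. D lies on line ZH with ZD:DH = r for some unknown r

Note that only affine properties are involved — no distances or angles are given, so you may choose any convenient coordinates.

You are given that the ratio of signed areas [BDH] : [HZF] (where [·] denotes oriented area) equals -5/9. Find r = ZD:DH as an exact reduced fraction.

Choose coordinates F = (0, 0), H = (1, 0), Z = (0, 1).
1. B lies on line HF with HB:BF = 5:1 ⇒ B = (1/6, 0)
2. With ZD:DH = r, write λ = r/(r+1) so D = Z + λ·(H−Z); D is affine-linear in λ
Every point depending on D is an affine combination of D and λ-independent points, so each such coordinate is linear in λ; the λ² term in each signed area is a multiple of (H−Z)×(H−Z) = 0, so 2·[BDH] and 2·[HZF] are each linear in λ. Evaluating at λ=0 and λ=1:
  2·[BDH] = 5/6·λ − 5/6,   2·[HZF] = 1
So [BDH]:[HZF] = (5/6·λ − 5/6) / (1). Setting this equal to -5/9:
  5/6·λ − 5/6 = -5/9·(1)  ⇒  λ = 1/3
Then r = λ/(1−λ) = (1/3)/(2/3) = 1/2. Check: with r = 1/2, D = (1/3, 2/3) and [BDH]:[HZF] = -5/9 as required.

r = 1/2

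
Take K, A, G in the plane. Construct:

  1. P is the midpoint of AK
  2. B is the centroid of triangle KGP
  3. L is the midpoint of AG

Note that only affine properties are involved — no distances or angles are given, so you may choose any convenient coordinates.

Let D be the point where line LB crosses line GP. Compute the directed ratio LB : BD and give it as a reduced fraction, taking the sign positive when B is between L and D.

LB:BD = -5/2

Assign K = (0, 0), A = (1, 0), G = (0, 1) — the answer is frame-independent, so this choice is without loss of generality.
1. P is the midpoint of AK ⇒ P = (1/2, 0)
2. B is the centroid of triangle KGP ⇒ B = (1/6, 1/3)
3. L is the midpoint of AG ⇒ L = (1/2, 1/2)
line LB meets GP at D = (3/10, 2/5)
B = L + t·(D−L) with t = 5/3, so LB:BD = 5/3:-2/3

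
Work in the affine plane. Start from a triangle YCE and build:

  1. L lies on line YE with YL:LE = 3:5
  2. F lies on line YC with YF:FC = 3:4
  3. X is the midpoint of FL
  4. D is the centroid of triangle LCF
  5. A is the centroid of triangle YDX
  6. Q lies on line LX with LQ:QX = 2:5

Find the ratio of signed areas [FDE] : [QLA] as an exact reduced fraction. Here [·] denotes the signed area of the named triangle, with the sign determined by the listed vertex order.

Choose coordinates Y = (0, 0), C = (1, 0), E = (0, 1).
1. L lies on line YE with YL:LE = 3:5 ⇒ L = (0, 3/8)
2. F lies on line YC with YF:FC = 3:4 ⇒ F = (3/7, 0)
3. X is the midpoint of FL ⇒ X = (3/14, 3/16)
4. D is the centroid of triangle LCF ⇒ D = (10/21, 1/8)
5. A is the centroid of triangle YDX ⇒ A = (29/126, 5/48)
6. Q lies on line LX with LQ:QX = 2:5 ⇒ Q = (3/49, 9/28)
2·[FDE] = 17/168, 2·[QLA] = 5/1176
[FDE]:[QLA] = 17/168:5/1176 = 119/5

[FDE]:[QLA] = 119/5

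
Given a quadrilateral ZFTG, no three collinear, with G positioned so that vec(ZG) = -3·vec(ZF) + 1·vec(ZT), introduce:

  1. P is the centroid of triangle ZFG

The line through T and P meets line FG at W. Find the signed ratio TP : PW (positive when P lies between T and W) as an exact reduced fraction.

Choose coordinates Z = (0, 0), F = (1, 0), T = (0, 1), G = (-3, 1).
1. P is the centroid of triangle ZFG ⇒ P = (-2/3, 1/3)
line TP meets FG at W = (-3/5, 2/5)
P = T + t·(W−T) with t = 10/9, so TP:PW = 10/9:-1/9

TP:PW = -10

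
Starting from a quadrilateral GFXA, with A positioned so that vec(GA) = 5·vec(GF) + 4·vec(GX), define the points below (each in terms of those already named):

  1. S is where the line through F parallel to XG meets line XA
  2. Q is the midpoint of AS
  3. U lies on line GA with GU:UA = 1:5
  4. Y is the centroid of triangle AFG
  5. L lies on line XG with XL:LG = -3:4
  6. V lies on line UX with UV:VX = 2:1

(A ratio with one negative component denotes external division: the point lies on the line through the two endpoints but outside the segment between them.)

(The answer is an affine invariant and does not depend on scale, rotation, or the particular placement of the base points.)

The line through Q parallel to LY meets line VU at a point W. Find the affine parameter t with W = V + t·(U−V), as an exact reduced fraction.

t = 374/35

Set G = (0, 0), F = (1, 0), X = (0, 1), A = (5, 4); any affine frame gives the same invariant.
1. S is where the line through F parallel to XG meets line XA ⇒ S = (1, 8/5)
2. Q is the midpoint of AS ⇒ Q = (3, 14/5)
3. U lies on line GA with GU:UA = 1:5 ⇒ U = (5/6, 2/3)
4. Y is the centroid of triangle AFG ⇒ Y = (2, 4/3)
5. L lies on line XG with XL:LG = -3:4 ⇒ L = (0, 4)
6. V lies on line UX with UV:VX = 2:1 ⇒ V = (5/18, 8/9)
through Q parallel to LY: direction (2, -8/3); meets VU at W = (87/14, -52/35)
W = V + t·(U−V) with t = 374/35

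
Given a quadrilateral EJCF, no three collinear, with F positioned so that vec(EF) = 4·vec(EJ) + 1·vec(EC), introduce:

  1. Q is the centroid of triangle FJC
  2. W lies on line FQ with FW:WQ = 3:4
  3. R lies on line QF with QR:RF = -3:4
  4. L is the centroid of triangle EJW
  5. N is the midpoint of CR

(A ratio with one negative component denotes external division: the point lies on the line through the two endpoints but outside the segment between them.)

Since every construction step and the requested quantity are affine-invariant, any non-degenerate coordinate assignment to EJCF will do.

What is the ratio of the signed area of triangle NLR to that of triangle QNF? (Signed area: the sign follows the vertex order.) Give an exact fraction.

[NLR]:[QNF] = 88/21

Assign E = (0, 0), J = (1, 0), C = (0, 1), F = (4, 1) — the answer is frame-independent, so this choice is without loss of generality.
1. Q is the centroid of triangle FJC ⇒ Q = (5/3, 2/3)
2. W lies on line FQ with FW:WQ = 3:4 ⇒ W = (3, 6/7)
3. R lies on line QF with QR:RF = -3:4 ⇒ R = (-16/3, -1/3)
4. L is the centroid of triangle EJW ⇒ L = (4/3, 2/7)
5. N is the midpoint of CR ⇒ N = (-8/3, 1/3)
2·[NLR] = -176/63, 2·[QNF] = -2/3
[NLR]:[QNF] = -176/63:-2/3 = 88/21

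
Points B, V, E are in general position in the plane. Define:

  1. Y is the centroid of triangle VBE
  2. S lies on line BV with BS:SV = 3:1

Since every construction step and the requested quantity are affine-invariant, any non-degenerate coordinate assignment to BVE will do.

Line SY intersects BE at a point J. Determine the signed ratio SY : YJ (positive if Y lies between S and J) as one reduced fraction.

SY:YJ = 5/4

Set B = (0, 0), V = (1, 0), E = (0, 1); any affine frame gives the same invariant.
1. Y is the centroid of triangle VBE ⇒ Y = (1/3, 1/3)
2. S lies on line BV with BS:SV = 3:1 ⇒ S = (3/4, 0)
line SY meets BE at J = (0, 3/5)
Y = S + t·(J−S) with t = 5/9, so SY:YJ = 5/9:4/9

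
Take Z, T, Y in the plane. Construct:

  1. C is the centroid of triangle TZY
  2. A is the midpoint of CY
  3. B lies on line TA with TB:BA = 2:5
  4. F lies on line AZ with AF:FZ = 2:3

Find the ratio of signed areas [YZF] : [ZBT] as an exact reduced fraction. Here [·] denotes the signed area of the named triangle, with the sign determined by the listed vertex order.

[YZF]:[ZBT] = -21/40

Choose coordinates Z = (0, 0), T = (1, 0), Y = (0, 1).
1. C is the centroid of triangle TZY ⇒ C = (1/3, 1/3)
2. A is the midpoint of CY ⇒ A = (1/6, 2/3)
3. B lies on line TA with TB:BA = 2:5 ⇒ B = (16/21, 4/21)
4. F lies on line AZ with AF:FZ = 2:3 ⇒ F = (1/10, 2/5)
2·[YZF] = 1/10, 2·[ZBT] = -4/21
[YZF]:[ZBT] = 1/10:-4/21 = -21/40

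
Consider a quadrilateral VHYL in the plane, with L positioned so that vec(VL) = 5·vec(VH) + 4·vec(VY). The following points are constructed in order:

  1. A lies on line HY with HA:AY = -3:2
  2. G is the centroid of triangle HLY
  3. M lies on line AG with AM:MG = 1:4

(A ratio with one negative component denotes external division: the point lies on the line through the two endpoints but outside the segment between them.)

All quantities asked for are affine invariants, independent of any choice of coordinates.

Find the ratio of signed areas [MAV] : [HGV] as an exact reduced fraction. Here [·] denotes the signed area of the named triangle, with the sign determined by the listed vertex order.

[MAV]:[HGV] = 28/25

Set V = (0, 0), H = (1, 0), Y = (0, 1), L = (5, 4); any affine frame gives the same invariant.
1. A lies on line HY with HA:AY = -3:2 ⇒ A = (-2, 3)
2. G is the centroid of triangle HLY ⇒ G = (2, 5/3)
3. M lies on line AG with AM:MG = 1:4 ⇒ M = (-6/5, 41/15)
2·[MAV] = 28/15, 2·[HGV] = 5/3
[MAV]:[HGV] = 28/15:5/3 = 28/25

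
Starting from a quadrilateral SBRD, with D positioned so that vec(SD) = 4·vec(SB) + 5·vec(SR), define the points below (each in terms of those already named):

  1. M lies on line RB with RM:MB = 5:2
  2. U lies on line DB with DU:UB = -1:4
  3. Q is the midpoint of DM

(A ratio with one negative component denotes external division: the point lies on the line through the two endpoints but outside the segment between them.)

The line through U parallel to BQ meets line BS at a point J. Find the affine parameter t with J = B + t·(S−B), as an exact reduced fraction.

t = -64/111

Choose coordinates S = (0, 0), B = (1, 0), R = (0, 1), D = (4, 5).
1. M lies on line RB with RM:MB = 5:2 ⇒ M = (5/7, 2/7)
2. U lies on line DB with DU:UB = -1:4 ⇒ U = (5, 20/3)
3. Q is the midpoint of DM ⇒ Q = (33/14, 37/14)
through U parallel to BQ: direction (19/14, 37/14); meets BS at J = (175/111, 0)
J = B + t·(S−B) with t = -64/111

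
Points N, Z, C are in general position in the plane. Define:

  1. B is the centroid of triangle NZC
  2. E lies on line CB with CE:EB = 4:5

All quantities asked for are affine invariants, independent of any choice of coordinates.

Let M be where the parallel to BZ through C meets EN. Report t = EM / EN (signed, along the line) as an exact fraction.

Work in coordinates with N = (0, 0), Z = (1, 0), C = (0, 1).
1. B is the centroid of triangle NZC ⇒ B = (1/3, 1/3)
2. E lies on line CB with CE:EB = 4:5 ⇒ E = (4/27, 19/27)
through C parallel to BZ: direction (2/3, -1/3); meets EN at M = (4/21, 19/21)
M = E + t·(N−E) with t = -2/7

t = -2/7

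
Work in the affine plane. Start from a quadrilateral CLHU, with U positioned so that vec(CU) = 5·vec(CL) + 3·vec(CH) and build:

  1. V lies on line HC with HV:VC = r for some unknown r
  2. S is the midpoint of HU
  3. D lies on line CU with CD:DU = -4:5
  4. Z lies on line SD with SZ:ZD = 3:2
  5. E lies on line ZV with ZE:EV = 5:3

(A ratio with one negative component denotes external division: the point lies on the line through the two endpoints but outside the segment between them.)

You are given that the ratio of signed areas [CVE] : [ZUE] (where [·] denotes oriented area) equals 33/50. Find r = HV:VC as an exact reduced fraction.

r = 5

Choose coordinates C = (0, 0), L = (1, 0), H = (0, 1), U = (5, 3).
1. With HV:VC = r, write λ = r/(r+1) so V = H + λ·(C−H); V is affine-linear in λ
2. S is the midpoint of HU ⇒ S = (5/2, 2)
3. D lies on line CU with CD:DU = -4:5 ⇒ D = (-20, -12)
4. Z lies on line SD with SZ:ZD = 3:2 ⇒ Z = (-11, -32/5)
5. E lies on line ZV with ZE:EV = 5:3 ⇒ E is an affine combination of earlier points and hence also affine-linear in λ
Every point depending on V is an affine combination of V and λ-independent points, so each such coordinate is linear in λ; the λ² term in each signed area is a multiple of (C−H)×(C−H) = 0, so 2·[CVE] and 2·[ZUE] are each linear in λ. Evaluating at λ=0 and λ=1:
  2·[CVE] = -33/8·λ + 33/8,   2·[ZUE] = -10·λ + 75/8
So [CVE]:[ZUE] = (-33/8·λ + 33/8) / (-10·λ + 75/8). Setting this equal to 33/50:
  -33/8·λ + 33/8 = 33/50·(-10·λ + 75/8)  ⇒  λ = 5/6
Then r = λ/(1−λ) = (5/6)/(1/6) = 5. Check: with r = 5, V = (0, 1/6) and [CVE]:[ZUE] = 33/50 as required.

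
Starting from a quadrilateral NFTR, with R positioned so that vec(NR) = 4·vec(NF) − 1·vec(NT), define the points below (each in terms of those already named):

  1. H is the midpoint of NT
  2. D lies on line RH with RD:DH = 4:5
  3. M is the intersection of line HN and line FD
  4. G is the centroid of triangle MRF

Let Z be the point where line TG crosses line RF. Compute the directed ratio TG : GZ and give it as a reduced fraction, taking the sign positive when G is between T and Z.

TG:GZ = -34

Choose coordinates N = (0, 0), F = (1, 0), T = (0, 1), R = (4, -1).
1. H is the midpoint of NT ⇒ H = (0, 1/2)
2. D lies on line RH with RD:DH = 4:5 ⇒ D = (20/9, -1/3)
3. M is the intersection of line HN and line FD ⇒ M = (0, 3/11)
4. G is the centroid of triangle MRF ⇒ G = (5/3, -8/33)
line TG meets RF at Z = (55/34, -7/34)
G = T + t·(Z−T) with t = 34/33, so TG:GZ = 34/33:-1/33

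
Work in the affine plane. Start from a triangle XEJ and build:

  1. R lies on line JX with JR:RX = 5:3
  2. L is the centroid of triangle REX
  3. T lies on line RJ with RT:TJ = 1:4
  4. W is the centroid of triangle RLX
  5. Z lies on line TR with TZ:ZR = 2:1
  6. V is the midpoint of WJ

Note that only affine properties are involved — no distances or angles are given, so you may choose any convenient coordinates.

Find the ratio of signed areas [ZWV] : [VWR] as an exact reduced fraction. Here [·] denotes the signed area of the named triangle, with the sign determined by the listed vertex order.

Choose coordinates X = (0, 0), E = (1, 0), J = (0, 1).
1. R lies on line JX with JR:RX = 5:3 ⇒ R = (0, 3/8)
2. L is the centroid of triangle REX ⇒ L = (1/3, 1/8)
3. T lies on line RJ with RT:TJ = 1:4 ⇒ T = (0, 1/2)
4. W is the centroid of triangle RLX ⇒ W = (1/9, 1/6)
5. Z lies on line TR with TZ:ZR = 2:1 ⇒ Z = (0, 5/12)
6. V is the midpoint of WJ ⇒ V = (1/18, 7/12)
2·[ZWV] = 7/216, 2·[VWR] = -5/144
[ZWV]:[VWR] = 7/216:-5/144 = -14/15

[ZWV]:[VWR] = -14/15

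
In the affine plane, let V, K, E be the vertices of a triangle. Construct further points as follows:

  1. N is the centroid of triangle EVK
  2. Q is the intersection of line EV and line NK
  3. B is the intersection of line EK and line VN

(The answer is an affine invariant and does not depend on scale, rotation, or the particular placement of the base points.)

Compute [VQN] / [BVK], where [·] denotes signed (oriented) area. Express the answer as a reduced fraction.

Choose coordinates V = (0, 0), K = (1, 0), E = (0, 1).
1. N is the centroid of triangle EVK ⇒ N = (1/3, 1/3)
2. Q is the intersection of line EV and line NK ⇒ Q = (0, 1/2)
3. B is the intersection of line EK and line VN ⇒ B = (1/2, 1/2)
2·[VQN] = -1/6, 2·[BVK] = 1/2
[VQN]:[BVK] = -1/6:1/2 = -1/3

[VQN]:[BVK] = -1/3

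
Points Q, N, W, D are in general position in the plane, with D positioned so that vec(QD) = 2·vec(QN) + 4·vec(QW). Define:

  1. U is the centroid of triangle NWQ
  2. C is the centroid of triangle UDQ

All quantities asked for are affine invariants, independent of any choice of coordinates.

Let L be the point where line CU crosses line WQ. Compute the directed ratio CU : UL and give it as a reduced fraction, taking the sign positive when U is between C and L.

Choose coordinates Q = (0, 0), N = (1, 0), W = (0, 1), D = (2, 4).
1. U is the centroid of triangle NWQ ⇒ U = (1/3, 1/3)
2. C is the centroid of triangle UDQ ⇒ C = (7/9, 13/9)
line CU meets WQ at L = (0, -1/2)
U = C + t·(L−C) with t = 4/7, so CU:UL = 4/7:3/7

CU:UL = 4/3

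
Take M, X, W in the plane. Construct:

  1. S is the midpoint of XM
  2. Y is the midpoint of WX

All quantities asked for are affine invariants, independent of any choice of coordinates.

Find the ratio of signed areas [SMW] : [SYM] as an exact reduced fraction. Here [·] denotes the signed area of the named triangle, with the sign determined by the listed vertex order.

Work in coordinates with M = (0, 0), X = (1, 0), W = (0, 1).
1. S is the midpoint of XM ⇒ S = (1/2, 0)
2. Y is the midpoint of WX ⇒ Y = (1/2, 1/2)
2·[SMW] = -1/2, 2·[SYM] = 1/4
[SMW]:[SYM] = -1/2:1/4 = -2

[SMW]:[SYM] = -2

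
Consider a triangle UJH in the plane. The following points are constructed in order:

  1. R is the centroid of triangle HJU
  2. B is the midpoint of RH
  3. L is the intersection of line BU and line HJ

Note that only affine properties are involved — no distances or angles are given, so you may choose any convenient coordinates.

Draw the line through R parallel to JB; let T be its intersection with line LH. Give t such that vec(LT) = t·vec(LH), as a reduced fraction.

t = -9

Set U = (0, 0), J = (1, 0), H = (0, 1); any affine frame gives the same invariant.
1. R is the centroid of triangle HJU ⇒ R = (1/3, 1/3)
2. B is the midpoint of RH ⇒ B = (1/6, 2/3)
3. L is the intersection of line BU and line HJ ⇒ L = (1/5, 4/5)
through R parallel to JB: direction (-5/6, 2/3); meets LH at T = (2, -1)
T = L + t·(H−L) with t = -9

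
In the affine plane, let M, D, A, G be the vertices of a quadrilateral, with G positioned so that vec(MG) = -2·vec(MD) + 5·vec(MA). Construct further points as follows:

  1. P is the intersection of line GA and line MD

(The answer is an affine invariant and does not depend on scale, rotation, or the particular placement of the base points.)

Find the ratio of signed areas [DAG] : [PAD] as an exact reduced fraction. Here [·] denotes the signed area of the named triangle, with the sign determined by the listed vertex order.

[DAG]:[PAD] = 4

Choose coordinates M = (0, 0), D = (1, 0), A = (0, 1), G = (-2, 5).
1. P is the intersection of line GA and line MD ⇒ P = (1/2, 0)
2·[DAG] = -2, 2·[PAD] = -1/2
[DAG]:[PAD] = -2:-1/2 = 4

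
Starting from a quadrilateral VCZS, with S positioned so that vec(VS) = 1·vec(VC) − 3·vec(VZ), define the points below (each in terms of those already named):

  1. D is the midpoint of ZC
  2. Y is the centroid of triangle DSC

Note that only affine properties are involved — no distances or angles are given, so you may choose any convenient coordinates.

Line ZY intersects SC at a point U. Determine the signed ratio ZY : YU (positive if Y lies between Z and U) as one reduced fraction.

ZY:YU = 5

Set V = (0, 0), C = (1, 0), Z = (0, 1), S = (1, -3); any affine frame gives the same invariant.
1. D is the midpoint of ZC ⇒ D = (1/2, 1/2)
2. Y is the centroid of triangle DSC ⇒ Y = (5/6, -5/6)
line ZY meets SC at U = (1, -6/5)
Y = Z + t·(U−Z) with t = 5/6, so ZY:YU = 5/6:1/6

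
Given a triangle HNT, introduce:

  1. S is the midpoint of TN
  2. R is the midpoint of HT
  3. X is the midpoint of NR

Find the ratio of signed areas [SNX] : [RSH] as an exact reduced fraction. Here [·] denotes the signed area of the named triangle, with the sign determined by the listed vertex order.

[SNX]:[RSH] = 1/2

Choose coordinates H = (0, 0), N = (1, 0), T = (0, 1).
1. S is the midpoint of TN ⇒ S = (1/2, 1/2)
2. R is the midpoint of HT ⇒ R = (0, 1/2)
3. X is the midpoint of NR ⇒ X = (1/2, 1/4)
2·[SNX] = -1/8, 2·[RSH] = -1/4
[SNX]:[RSH] = -1/8:-1/4 = 1/2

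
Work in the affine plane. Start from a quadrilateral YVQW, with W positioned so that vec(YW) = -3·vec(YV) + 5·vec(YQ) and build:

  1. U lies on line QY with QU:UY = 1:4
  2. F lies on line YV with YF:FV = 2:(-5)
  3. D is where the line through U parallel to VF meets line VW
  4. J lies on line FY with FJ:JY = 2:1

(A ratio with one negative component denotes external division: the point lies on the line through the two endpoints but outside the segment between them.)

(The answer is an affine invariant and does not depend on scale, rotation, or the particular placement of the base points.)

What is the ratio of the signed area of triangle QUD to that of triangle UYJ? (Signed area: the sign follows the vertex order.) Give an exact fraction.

Assign Y = (0, 0), V = (1, 0), Q = (0, 1), W = (-3, 5) — the answer is frame-independent, so this choice is without loss of generality.
1. U lies on line QY with QU:UY = 1:4 ⇒ U = (0, 4/5)
2. F lies on line YV with YF:FV = 2:(-5) ⇒ F = (-2/3, 0)
3. D is where the line through U parallel to VF meets line VW ⇒ D = (9/25, 4/5)
4. J lies on line FY with FJ:JY = 2:1 ⇒ J = (-2/9, 0)
2·[QUD] = 9/125, 2·[UYJ] = -8/45
[QUD]:[UYJ] = 9/125:-8/45 = -81/200

[QUD]:[UYJ] = -81/200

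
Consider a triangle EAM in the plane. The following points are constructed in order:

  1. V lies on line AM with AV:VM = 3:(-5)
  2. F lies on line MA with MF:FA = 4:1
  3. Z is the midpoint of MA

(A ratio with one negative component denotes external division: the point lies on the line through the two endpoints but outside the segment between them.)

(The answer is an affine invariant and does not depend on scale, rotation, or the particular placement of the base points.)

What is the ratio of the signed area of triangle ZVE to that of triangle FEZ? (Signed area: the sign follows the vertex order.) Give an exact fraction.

Work in coordinates with E = (0, 0), A = (1, 0), M = (0, 1).
1. V lies on line AM with AV:VM = 3:(-5) ⇒ V = (5/2, -3/2)
2. F lies on line MA with MF:FA = 4:1 ⇒ F = (4/5, 1/5)
3. Z is the midpoint of MA ⇒ Z = (1/2, 1/2)
2·[ZVE] = -2, 2·[FEZ] = -3/10
[ZVE]:[FEZ] = -2:-3/10 = 20/3

[ZVE]:[FEZ] = 20/3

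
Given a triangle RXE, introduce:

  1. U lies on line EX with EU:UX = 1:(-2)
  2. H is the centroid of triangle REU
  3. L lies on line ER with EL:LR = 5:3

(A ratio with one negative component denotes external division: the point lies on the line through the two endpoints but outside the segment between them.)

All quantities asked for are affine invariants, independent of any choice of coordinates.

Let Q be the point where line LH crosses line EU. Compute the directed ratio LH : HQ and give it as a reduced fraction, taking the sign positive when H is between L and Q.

LH:HQ = 7/8

Assign R = (0, 0), X = (1, 0), E = (0, 1) — the answer is frame-independent, so this choice is without loss of generality.
1. U lies on line EX with EU:UX = 1:(-2) ⇒ U = (-1, 2)
2. H is the centroid of triangle REU ⇒ H = (-1/3, 1)
3. L lies on line ER with EL:LR = 5:3 ⇒ L = (0, 3/8)
line LH meets EU at Q = (-5/7, 12/7)
H = L + t·(Q−L) with t = 7/15, so LH:HQ = 7/15:8/15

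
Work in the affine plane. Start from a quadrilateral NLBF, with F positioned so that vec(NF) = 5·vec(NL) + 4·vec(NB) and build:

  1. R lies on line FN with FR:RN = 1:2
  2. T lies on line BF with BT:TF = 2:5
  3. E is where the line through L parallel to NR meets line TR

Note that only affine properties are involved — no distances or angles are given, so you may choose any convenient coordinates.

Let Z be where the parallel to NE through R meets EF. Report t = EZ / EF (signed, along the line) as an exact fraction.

Set N = (0, 0), L = (1, 0), B = (0, 1), F = (5, 4); any affine frame gives the same invariant.
1. R lies on line FN with FR:RN = 1:2 ⇒ R = (10/3, 8/3)
2. T lies on line BF with BT:TF = 2:5 ⇒ T = (10/7, 13/7)
3. E is where the line through L parallel to NR meets line TR ⇒ E = (82/15, 268/75)
through R parallel to NE: direction (82/15, 268/75); meets EF at Z = (232/45, 868/225)
Z = E + t·(F−E) with t = 2/3

t = 2/3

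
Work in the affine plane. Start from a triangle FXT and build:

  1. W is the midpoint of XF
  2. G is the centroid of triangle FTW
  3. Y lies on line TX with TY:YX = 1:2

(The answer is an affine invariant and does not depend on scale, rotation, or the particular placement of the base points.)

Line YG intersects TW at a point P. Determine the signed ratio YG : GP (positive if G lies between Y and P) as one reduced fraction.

YG:GP = -2

Set F = (0, 0), X = (1, 0), T = (0, 1); any affine frame gives the same invariant.
1. W is the midpoint of XF ⇒ W = (1/2, 0)
2. G is the centroid of triangle FTW ⇒ G = (1/6, 1/3)
3. Y lies on line TX with TY:YX = 1:2 ⇒ Y = (1/3, 2/3)
line YG meets TW at P = (1/4, 1/2)
G = Y + t·(P−Y) with t = 2, so YG:GP = 2:-1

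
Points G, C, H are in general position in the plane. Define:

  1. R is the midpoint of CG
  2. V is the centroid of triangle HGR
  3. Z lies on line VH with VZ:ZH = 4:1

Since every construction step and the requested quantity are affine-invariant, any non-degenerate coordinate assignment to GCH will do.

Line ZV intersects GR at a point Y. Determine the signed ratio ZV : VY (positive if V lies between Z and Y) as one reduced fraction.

ZV:VY = 8/5

Assign G = (0, 0), C = (1, 0), H = (0, 1) — the answer is frame-independent, so this choice is without loss of generality.
1. R is the midpoint of CG ⇒ R = (1/2, 0)
2. V is the centroid of triangle HGR ⇒ V = (1/6, 1/3)
3. Z lies on line VH with VZ:ZH = 4:1 ⇒ Z = (1/30, 13/15)
line ZV meets GR at Y = (1/4, 0)
V = Z + t·(Y−Z) with t = 8/13, so ZV:VY = 8/13:5/13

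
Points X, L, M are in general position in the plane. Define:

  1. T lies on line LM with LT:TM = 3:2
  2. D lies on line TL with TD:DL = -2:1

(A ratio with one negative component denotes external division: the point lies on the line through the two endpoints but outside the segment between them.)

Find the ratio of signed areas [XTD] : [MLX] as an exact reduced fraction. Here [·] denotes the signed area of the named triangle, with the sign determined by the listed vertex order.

[XTD]:[MLX] = 6/5

Assign X = (0, 0), L = (1, 0), M = (0, 1) — the answer is frame-independent, so this choice is without loss of generality.
1. T lies on line LM with LT:TM = 3:2 ⇒ T = (2/5, 3/5)
2. D lies on line TL with TD:DL = -2:1 ⇒ D = (8/5, -3/5)
2·[XTD] = -6/5, 2·[MLX] = -1
[XTD]:[MLX] = -6/5:-1 = 6/5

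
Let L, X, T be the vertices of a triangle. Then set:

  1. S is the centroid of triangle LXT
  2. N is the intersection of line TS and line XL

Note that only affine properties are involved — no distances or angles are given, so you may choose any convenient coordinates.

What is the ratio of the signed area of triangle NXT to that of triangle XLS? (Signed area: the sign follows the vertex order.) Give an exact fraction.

Set L = (0, 0), X = (1, 0), T = (0, 1); any affine frame gives the same invariant.
1. S is the centroid of triangle LXT ⇒ S = (1/3, 1/3)
2. N is the intersection of line TS and line XL ⇒ N = (1/2, 0)
2·[NXT] = 1/2, 2·[XLS] = -1/3
[NXT]:[XLS] = 1/2:-1/3 = -3/2

[NXT]:[XLS] = -3/2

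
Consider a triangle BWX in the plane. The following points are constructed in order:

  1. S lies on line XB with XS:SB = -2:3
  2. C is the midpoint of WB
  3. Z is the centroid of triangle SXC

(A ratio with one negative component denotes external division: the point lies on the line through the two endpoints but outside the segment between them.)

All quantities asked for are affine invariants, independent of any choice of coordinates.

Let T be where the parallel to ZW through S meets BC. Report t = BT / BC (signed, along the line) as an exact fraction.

t = 15/4

Set B = (0, 0), W = (1, 0), X = (0, 1); any affine frame gives the same invariant.
1. S lies on line XB with XS:SB = -2:3 ⇒ S = (0, 3)
2. C is the midpoint of WB ⇒ C = (1/2, 0)
3. Z is the centroid of triangle SXC ⇒ Z = (1/6, 4/3)
through S parallel to ZW: direction (5/6, -4/3); meets BC at T = (15/8, 0)
T = B + t·(C−B) with t = 15/4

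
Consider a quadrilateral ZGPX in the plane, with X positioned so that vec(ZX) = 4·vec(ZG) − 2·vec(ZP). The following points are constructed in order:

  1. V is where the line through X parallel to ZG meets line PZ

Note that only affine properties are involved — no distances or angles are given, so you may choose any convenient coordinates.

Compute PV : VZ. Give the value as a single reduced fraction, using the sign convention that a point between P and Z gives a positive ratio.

Work in coordinates with Z = (0, 0), G = (1, 0), P = (0, 1), X = (4, -2).
1. V is where the line through X parallel to ZG meets line PZ ⇒ V = (0, -2)
V = P + t·(Z−P) with t = 3, so PV:VZ = t:(1−t) = 3:-2

PV:VZ = -3/2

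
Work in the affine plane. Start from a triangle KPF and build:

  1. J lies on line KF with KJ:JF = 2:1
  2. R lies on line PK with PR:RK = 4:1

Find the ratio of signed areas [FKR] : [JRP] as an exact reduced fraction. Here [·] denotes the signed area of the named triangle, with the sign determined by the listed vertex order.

Choose coordinates K = (0, 0), P = (1, 0), F = (0, 1).
1. J lies on line KF with KJ:JF = 2:1 ⇒ J = (0, 2/3)
2. R lies on line PK with PR:RK = 4:1 ⇒ R = (1/5, 0)
2·[FKR] = 1/5, 2·[JRP] = 8/15
[FKR]:[JRP] = 1/5:8/15 = 3/8

[FKR]:[JRP] = 3/8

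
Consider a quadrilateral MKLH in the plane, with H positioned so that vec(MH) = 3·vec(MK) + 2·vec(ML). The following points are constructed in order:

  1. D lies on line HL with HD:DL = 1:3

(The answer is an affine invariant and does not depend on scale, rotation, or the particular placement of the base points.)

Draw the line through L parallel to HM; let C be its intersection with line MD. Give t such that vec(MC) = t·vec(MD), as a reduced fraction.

t = 4

Work in coordinates with M = (0, 0), K = (1, 0), L = (0, 1), H = (3, 2).
1. D lies on line HL with HD:DL = 1:3 ⇒ D = (9/4, 7/4)
through L parallel to HM: direction (-3, -2); meets MD at C = (9, 7)
C = M + t·(D−M) with t = 4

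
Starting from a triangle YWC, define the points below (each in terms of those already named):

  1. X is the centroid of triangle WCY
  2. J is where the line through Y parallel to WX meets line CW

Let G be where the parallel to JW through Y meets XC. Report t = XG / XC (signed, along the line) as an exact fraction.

t = -2

Assign Y = (0, 0), W = (1, 0), C = (0, 1) — the answer is frame-independent, so this choice is without loss of generality.
1. X is the centroid of triangle WCY ⇒ X = (1/3, 1/3)
2. J is where the line through Y parallel to WX meets line CW ⇒ J = (2, -1)
through Y parallel to JW: direction (-1, 1); meets XC at G = (1, -1)
G = X + t·(C−X) with t = -2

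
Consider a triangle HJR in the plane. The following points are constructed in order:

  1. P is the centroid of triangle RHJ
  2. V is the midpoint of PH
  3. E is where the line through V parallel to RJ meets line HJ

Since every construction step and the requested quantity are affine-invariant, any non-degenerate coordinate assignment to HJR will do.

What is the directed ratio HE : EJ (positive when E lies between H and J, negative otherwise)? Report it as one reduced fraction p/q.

Set H = (0, 0), J = (1, 0), R = (0, 1); any affine frame gives the same invariant.
1. P is the centroid of triangle RHJ ⇒ P = (1/3, 1/3)
2. V is the midpoint of PH ⇒ V = (1/6, 1/6)
3. E is where the line through V parallel to RJ meets line HJ ⇒ E = (1/3, 0)
E = H + t·(J−H) with t = 1/3, so HE:EJ = t:(1−t) = 1/3:2/3

HE:EJ = 1/2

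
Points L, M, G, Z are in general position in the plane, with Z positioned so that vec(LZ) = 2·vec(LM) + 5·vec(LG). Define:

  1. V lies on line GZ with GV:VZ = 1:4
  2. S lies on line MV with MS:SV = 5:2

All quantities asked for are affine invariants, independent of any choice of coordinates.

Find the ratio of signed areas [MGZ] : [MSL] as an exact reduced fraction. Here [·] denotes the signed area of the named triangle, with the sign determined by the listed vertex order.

[MGZ]:[MSL] = -14/3

Work in coordinates with L = (0, 0), M = (1, 0), G = (0, 1), Z = (2, 5).
1. V lies on line GZ with GV:VZ = 1:4 ⇒ V = (2/5, 9/5)
2. S lies on line MV with MS:SV = 5:2 ⇒ S = (4/7, 9/7)
2·[MGZ] = -6, 2·[MSL] = 9/7
[MGZ]:[MSL] = -6:9/7 = -14/3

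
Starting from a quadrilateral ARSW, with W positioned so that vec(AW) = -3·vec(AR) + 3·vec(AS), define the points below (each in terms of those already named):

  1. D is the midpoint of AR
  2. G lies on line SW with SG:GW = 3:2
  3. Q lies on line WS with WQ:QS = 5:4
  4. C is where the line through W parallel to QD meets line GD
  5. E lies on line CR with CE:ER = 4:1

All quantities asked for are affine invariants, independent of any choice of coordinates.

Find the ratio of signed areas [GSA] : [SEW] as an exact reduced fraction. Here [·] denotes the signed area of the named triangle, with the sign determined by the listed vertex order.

[GSA]:[SEW] = -63/8

Set A = (0, 0), R = (1, 0), S = (0, 1), W = (-3, 3); any affine frame gives the same invariant.
1. D is the midpoint of AR ⇒ D = (1/2, 0)
2. G lies on line SW with SG:GW = 3:2 ⇒ G = (-9/5, 11/5)
3. Q lies on line WS with WQ:QS = 5:4 ⇒ Q = (-4/3, 17/9)
4. C is where the line through W parallel to QD meets line GD ⇒ C = (-54/7, 55/7)
5. E lies on line CR with CE:ER = 4:1 ⇒ E = (-26/35, 11/7)
2·[GSA] = -9/5, 2·[SEW] = 8/35
[GSA]:[SEW] = -9/5:8/35 = -63/8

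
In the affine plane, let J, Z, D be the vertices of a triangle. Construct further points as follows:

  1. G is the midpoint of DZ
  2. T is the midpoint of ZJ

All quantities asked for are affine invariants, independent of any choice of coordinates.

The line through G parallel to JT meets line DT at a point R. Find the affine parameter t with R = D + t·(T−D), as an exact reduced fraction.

Assign J = (0, 0), Z = (1, 0), D = (0, 1) — the answer is frame-independent, so this choice is without loss of generality.
1. G is the midpoint of DZ ⇒ G = (1/2, 1/2)
2. T is the midpoint of ZJ ⇒ T = (1/2, 0)
through G parallel to JT: direction (1/2, 0); meets DT at R = (1/4, 1/2)
R = D + t·(T−D) with t = 1/2

t = 1/2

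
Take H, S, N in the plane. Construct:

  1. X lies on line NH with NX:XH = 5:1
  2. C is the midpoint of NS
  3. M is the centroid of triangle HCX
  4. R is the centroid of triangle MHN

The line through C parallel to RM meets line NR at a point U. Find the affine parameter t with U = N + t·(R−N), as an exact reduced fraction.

Choose coordinates H = (0, 0), S = (1, 0), N = (0, 1).
1. X lies on line NH with NX:XH = 5:1 ⇒ X = (0, 1/6)
2. C is the midpoint of NS ⇒ C = (1/2, 1/2)
3. M is the centroid of triangle HCX ⇒ M = (1/6, 2/9)
4. R is the centroid of triangle MHN ⇒ R = (1/18, 11/27)
through C parallel to RM: direction (1/9, -5/27); meets NR at U = (-1/27, 113/81)
U = N + t·(R−N) with t = -2/3

t = -2/3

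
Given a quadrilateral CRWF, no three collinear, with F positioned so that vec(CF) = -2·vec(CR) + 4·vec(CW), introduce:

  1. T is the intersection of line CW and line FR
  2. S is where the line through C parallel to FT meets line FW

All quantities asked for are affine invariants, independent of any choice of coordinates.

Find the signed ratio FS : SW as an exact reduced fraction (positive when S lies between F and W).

FS:SW = -4/3

Assign C = (0, 0), R = (1, 0), W = (0, 1), F = (-2, 4) — the answer is frame-independent, so this choice is without loss of generality.
1. T is the intersection of line CW and line FR ⇒ T = (0, 4/3)
2. S is where the line through C parallel to FT meets line FW ⇒ S = (6, -8)
S = F + t·(W−F) with t = 4, so FS:SW = t:(1−t) = 4:-3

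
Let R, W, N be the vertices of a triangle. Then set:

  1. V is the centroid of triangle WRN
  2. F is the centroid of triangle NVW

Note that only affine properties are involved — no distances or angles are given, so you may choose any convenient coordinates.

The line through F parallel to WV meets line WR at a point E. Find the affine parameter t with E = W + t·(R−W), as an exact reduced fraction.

Work in coordinates with R = (0, 0), W = (1, 0), N = (0, 1).
1. V is the centroid of triangle WRN ⇒ V = (1/3, 1/3)
2. F is the centroid of triangle NVW ⇒ F = (4/9, 4/9)
through F parallel to WV: direction (-2/3, 1/3); meets WR at E = (4/3, 0)
E = W + t·(R−W) with t = -1/3

t = -1/3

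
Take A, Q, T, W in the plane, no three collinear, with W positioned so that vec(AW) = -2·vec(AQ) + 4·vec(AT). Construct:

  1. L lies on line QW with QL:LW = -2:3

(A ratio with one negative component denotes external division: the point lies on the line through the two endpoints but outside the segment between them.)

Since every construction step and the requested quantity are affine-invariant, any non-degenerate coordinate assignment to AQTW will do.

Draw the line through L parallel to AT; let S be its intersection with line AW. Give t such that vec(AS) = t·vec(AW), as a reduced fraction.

Assign A = (0, 0), Q = (1, 0), T = (0, 1), W = (-2, 4) — the answer is frame-independent, so this choice is without loss of generality.
1. L lies on line QW with QL:LW = -2:3 ⇒ L = (7, -8)
through L parallel to AT: direction (0, 1); meets AW at S = (7, -14)
S = A + t·(W−A) with t = -7/2

t = -7/2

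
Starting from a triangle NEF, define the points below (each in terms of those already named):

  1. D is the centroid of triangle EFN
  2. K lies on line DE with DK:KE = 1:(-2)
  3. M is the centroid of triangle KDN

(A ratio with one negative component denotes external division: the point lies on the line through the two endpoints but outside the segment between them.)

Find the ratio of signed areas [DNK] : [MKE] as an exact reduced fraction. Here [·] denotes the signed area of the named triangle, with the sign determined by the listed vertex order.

Assign N = (0, 0), E = (1, 0), F = (0, 1) — the answer is frame-independent, so this choice is without loss of generality.
1. D is the centroid of triangle EFN ⇒ D = (1/3, 1/3)
2. K lies on line DE with DK:KE = 1:(-2) ⇒ K = (-1/3, 2/3)
3. M is the centroid of triangle KDN ⇒ M = (0, 1/3)
2·[DNK] = -1/3, 2·[MKE] = -2/9
[DNK]:[MKE] = -1/3:-2/9 = 3/2

[DNK]:[MKE] = 3/2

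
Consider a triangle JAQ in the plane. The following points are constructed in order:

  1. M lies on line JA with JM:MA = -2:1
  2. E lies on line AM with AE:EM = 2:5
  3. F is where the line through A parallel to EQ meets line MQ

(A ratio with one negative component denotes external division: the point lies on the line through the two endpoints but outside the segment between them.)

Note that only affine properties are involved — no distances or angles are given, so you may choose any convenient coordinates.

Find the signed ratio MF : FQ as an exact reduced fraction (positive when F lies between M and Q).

MF:FQ = -7/2

Set J = (0, 0), A = (1, 0), Q = (0, 1); any affine frame gives the same invariant.
1. M lies on line JA with JM:MA = -2:1 ⇒ M = (2, 0)
2. E lies on line AM with AE:EM = 2:5 ⇒ E = (9/7, 0)
3. F is where the line through A parallel to EQ meets line MQ ⇒ F = (-4/5, 7/5)
F = M + t·(Q−M) with t = 7/5, so MF:FQ = t:(1−t) = 7/5:-2/5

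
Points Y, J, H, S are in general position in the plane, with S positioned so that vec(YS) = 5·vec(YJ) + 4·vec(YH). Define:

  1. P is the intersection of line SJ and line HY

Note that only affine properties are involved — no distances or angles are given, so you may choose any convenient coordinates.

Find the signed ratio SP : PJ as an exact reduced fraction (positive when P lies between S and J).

SP:PJ = -5

Assign Y = (0, 0), J = (1, 0), H = (0, 1), S = (5, 4) — the answer is frame-independent, so this choice is without loss of generality.
1. P is the intersection of line SJ and line HY ⇒ P = (0, -1)
P = S + t·(J−S) with t = 5/4, so SP:PJ = t:(1−t) = 5/4:-1/4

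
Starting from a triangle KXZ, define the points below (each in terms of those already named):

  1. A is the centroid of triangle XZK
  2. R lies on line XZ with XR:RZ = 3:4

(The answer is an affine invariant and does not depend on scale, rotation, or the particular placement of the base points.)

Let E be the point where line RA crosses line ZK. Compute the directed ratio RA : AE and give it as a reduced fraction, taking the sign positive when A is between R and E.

Work in coordinates with K = (0, 0), X = (1, 0), Z = (0, 1).
1. A is the centroid of triangle XZK ⇒ A = (1/3, 1/3)
2. R lies on line XZ with XR:RZ = 3:4 ⇒ R = (4/7, 3/7)
line RA meets ZK at E = (0, 1/5)
A = R + t·(E−R) with t = 5/12, so RA:AE = 5/12:7/12

RA:AE = 5/7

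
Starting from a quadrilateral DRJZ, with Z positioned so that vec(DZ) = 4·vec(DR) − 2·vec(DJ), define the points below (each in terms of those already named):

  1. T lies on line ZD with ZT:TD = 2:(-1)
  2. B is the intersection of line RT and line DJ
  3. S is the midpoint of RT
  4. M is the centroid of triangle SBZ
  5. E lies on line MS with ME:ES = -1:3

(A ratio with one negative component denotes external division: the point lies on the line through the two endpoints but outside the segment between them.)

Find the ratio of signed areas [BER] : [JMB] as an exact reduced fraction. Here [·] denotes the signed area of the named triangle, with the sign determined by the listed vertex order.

[BER]:[JMB] = -4/5

Assign D = (0, 0), R = (1, 0), J = (0, 1), Z = (4, -2) — the answer is frame-independent, so this choice is without loss of generality.
1. T lies on line ZD with ZT:TD = 2:(-1) ⇒ T = (-4, 2)
2. B is the intersection of line RT and line DJ ⇒ B = (0, 2/5)
3. S is the midpoint of RT ⇒ S = (-3/2, 1)
4. M is the centroid of triangle SBZ ⇒ M = (5/6, -1/5)
5. E lies on line MS with ME:ES = -1:3 ⇒ E = (2, -4/5)
2·[BER] = 2/5, 2·[JMB] = -1/2
[BER]:[JMB] = 2/5:-1/2 = -4/5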